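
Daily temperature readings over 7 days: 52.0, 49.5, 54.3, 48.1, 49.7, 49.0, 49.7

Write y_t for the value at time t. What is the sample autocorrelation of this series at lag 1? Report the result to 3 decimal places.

-0.390

Mean ȳ = (52.0 + 49.5 + 54.3 + 48.1 + 49.7 + 49.0 + 49.7)/7 = 50.3286
Deviations from mean: 1.6714, -0.8286, 3.9714, -2.2286, -0.6286, -1.3286, -0.6286
Numerator Σ_{t=1}^{6}(y_t−ȳ)(y_{t+1}−ȳ) = -10.4551
Denominator Σ(y_t−ȳ)² = 26.7743
r_1 = -10.4551 / 26.7743 = -0.390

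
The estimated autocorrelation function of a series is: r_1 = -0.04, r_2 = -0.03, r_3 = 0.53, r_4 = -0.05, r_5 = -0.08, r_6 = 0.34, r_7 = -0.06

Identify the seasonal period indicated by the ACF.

The largest autocorrelation is r_3 = 0.53, with a weaker echo at lag 6 (0.34); the remaining lags stay at or below -0.03.
The dominant spike at lag 3 indicates a seasonal period of 3.

3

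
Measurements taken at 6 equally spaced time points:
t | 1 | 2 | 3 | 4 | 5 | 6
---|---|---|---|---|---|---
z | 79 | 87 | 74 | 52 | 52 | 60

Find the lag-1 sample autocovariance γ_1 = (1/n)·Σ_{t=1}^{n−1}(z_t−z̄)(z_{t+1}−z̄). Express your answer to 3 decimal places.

Mean z̄ = (79 + 87 + 74 + 52 + 52 + 60)/6 = 67.3333
Σ_{t=1}^{5}(z_t−z̄)(z_{t+1}−z̄) = 605.8889
γ_1 = 605.8889 / 6 = 100.981

100.981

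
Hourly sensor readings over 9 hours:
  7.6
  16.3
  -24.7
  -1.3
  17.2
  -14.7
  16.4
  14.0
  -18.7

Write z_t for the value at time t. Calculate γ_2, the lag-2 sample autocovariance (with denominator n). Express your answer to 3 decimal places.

-93.234

Mean z̄ = (7.6 + 16.3 − 24.7 − 1.3 + 17.2 − 14.7 + 16.4 + 14.0 − 18.7)/9 = 1.3444
Σ_{t=1}^{7}(z_t−z̄)(z_{t+2}−z̄) = -839.1095
γ_2 = -839.1095 / 9 = -93.234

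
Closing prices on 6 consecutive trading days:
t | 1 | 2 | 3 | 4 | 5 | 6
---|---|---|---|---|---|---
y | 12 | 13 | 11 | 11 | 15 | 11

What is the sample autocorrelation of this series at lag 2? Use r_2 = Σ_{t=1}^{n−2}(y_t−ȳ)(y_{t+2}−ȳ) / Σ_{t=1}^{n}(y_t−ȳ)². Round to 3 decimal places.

-0.212

Mean ȳ = (12 + 13 + 11 + 11 + 15 + 11)/6 = 12.1667
Deviations from mean: -0.1667, 0.8333, -1.1667, -1.1667, 2.8333, -1.1667
Numerator Σ_{t=1}^{4}(y_t−ȳ)(y_{t+2}−ȳ) = -2.7222
Denominator Σ(y_t−ȳ)² = 12.8333
r_2 = -2.7222 / 12.8333 = -0.212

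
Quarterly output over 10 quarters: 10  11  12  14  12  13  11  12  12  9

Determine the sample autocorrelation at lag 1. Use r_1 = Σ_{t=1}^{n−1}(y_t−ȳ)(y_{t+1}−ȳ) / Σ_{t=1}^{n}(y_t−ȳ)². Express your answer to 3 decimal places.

0.067

Mean ȳ = (10 + 11 + 12 + 14 + 12 + 13 + 11 + 12 + 12 + 9)/10 = 11.6000
Numerator Σ_{t=1}^{9}(y_t−ȳ)(y_{t+1}−ȳ) = 1.2400
Denominator Σ(y_t−ȳ)² = 18.4000
r_1 = 1.2400 / 18.4000 = 0.067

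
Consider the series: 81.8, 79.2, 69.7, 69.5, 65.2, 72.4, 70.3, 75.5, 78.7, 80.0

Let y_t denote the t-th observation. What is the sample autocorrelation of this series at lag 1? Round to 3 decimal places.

Mean ȳ = (81.8 + 79.2 + 69.7 + 69.5 + 65.2 + 72.4 + 70.3 + 75.5 + 78.7 + 80.0)/10 = 74.2300
Numerator Σ_{t=1}^{9}(y_t−ȳ)(y_{t+1}−ȳ) = 129.4421
Denominator Σ(y_t−ȳ)² = 280.1210
r_1 = 129.4421 / 280.1210 = 0.462

0.462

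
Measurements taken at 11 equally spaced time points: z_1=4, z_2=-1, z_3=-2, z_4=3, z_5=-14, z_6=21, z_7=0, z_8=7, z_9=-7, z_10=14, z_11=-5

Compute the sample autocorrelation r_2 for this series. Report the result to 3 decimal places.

0.357

Mean z̄ = (4 − 1 − 2 + 3 − 14 + 21 + 0 + 7 − 7 + 14 − 5)/11 = 1.8182
Numerator Σ_{t=1}^{9}(z_t−z̄)(z_{t+2}−z̄) = 338.8430
Denominator Σ(z_t−z̄)² = 949.6364
r_2 = 338.8430 / 949.6364 = 0.357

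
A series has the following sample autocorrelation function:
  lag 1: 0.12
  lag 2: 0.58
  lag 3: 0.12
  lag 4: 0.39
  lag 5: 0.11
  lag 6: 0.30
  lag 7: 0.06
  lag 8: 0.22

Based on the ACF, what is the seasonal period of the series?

The largest autocorrelation is r_2 = 0.58, with weaker echoes at lags 4 (0.39), 6 (0.30) and 8 (0.22); the remaining lags stay at or below 0.12.
The dominant spike at lag 2 indicates a seasonal period of 2.

2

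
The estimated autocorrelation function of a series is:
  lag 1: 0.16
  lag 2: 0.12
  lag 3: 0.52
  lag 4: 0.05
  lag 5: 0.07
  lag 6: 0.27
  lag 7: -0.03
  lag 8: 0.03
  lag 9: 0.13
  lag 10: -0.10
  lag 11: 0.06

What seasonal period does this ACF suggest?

The largest autocorrelation is r_3 = 0.52, with a weaker echo at lag 6 (0.27); the remaining lags stay at or below 0.16.
The dominant spike at lag 3 indicates a seasonal period of 3.

3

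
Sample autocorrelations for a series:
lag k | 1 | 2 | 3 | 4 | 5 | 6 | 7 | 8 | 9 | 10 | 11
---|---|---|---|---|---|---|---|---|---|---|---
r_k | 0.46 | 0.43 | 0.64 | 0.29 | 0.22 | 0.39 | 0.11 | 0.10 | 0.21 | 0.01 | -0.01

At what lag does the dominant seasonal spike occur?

The largest autocorrelation is r_3 = 0.64; the remaining lags stay at or below 0.46. The elevated value at lag 1 (0.46), dropping to 0.43 at lag 2, reflects decaying short-term dependence rather than seasonality.
The dominant spike at lag 3 indicates a seasonal period of 3.

3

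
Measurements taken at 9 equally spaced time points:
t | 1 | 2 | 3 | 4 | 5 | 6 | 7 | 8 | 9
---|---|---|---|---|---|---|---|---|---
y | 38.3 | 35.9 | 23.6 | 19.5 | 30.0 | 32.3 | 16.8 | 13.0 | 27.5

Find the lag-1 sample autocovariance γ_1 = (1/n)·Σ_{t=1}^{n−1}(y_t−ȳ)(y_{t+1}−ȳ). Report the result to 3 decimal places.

17.595

Mean ȳ = (38.3 + 35.9 + 23.6 + 19.5 + 30.0 + 32.3 + 16.8 + 13.0 + 27.5)/9 = 26.3222
Σ_{t=1}^{8}(y_t−ȳ)(y_{t+1}−ȳ) = 158.3584
γ_1 = 158.3584 / 9 = 17.595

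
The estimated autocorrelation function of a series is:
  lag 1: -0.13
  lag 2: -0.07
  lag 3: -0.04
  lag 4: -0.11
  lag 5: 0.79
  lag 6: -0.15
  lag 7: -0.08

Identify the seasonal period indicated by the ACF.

The largest autocorrelation is r_5 = 0.79; the remaining lags stay at or below -0.04.
The dominant spike at lag 5 indicates a seasonal period of 5.

5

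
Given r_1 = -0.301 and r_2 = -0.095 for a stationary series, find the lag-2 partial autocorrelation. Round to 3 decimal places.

-0.204

φ_{22} = (r_2 − r_1²) / (1 − r_1²)
r_1² = (-0.301)² = 0.090601
Numerator = -0.095 − 0.0906 = -0.1856; denominator = 1 − 0.0906 = 0.9094
φ_{22} = -0.1856 / 0.9094 = -0.204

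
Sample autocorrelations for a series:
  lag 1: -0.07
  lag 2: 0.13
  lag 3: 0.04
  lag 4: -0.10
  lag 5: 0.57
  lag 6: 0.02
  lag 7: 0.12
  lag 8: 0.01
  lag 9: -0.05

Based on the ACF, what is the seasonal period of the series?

5

The largest autocorrelation is r_5 = 0.57; the remaining lags stay at or below 0.13.
The dominant spike at lag 5 indicates a seasonal period of 5.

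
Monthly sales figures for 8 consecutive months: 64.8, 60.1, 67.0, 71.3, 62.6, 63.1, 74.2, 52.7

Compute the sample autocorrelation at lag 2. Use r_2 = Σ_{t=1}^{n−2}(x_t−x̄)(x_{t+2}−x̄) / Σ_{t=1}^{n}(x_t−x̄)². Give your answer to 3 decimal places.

-0.145

Mean x̄ = (64.8 + 60.1 + 67.0 + 71.3 + 62.6 + 63.1 + 74.2 + 52.7)/8 = 64.4750
Deviations from mean: 0.3250, -4.3750, 2.5250, 6.8250, -1.8750, -1.3750, 9.7250, -11.7750
Numerator Σ_{t=1}^{6}(x_t−x̄)(x_{t+2}−x̄) = -45.2013
Denominator Σ(x_t−x̄)² = 310.8350
r_2 = -45.2013 / 310.8350 = -0.145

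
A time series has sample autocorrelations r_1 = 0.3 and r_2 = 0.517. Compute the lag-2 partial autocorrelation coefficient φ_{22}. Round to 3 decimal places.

0.469

φ_{22} = (r_2 − r_1²) / (1 − r_1²)
r_1² = (0.3)² = 0.09
Numerator = 0.517 − 0.0900 = 0.4270; denominator = 1 − 0.0900 = 0.9100
φ_{22} = 0.4270 / 0.9100 = 0.469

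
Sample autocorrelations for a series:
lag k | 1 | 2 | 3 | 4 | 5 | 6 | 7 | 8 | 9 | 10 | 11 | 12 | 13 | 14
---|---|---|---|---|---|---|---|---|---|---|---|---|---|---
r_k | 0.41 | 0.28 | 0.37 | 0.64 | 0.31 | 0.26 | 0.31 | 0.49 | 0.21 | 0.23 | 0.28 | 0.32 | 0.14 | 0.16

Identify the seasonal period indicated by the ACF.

4

The largest autocorrelation is r_4 = 0.64, with a weaker echo at lag 8 (0.49); the remaining lags stay at or below 0.41. The elevated value at lag 1 (0.41), dropping to 0.28 at lag 2, reflects decaying short-term dependence rather than seasonality.
The dominant spike at lag 4 indicates a seasonal period of 4.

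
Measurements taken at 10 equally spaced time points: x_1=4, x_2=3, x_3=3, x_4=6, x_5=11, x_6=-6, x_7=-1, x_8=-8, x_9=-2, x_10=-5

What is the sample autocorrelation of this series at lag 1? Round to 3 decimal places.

0.238

Mean x̄ = (4 + 3 + 3 + 6 + 11 − 6 − 1 − 8 − 2 − 5)/10 = 0.5000
Numerator Σ_{t=1}^{9}(x_t−x̄)(x_{t+1}−x̄) = 75.7500
Denominator Σ(x_t−x̄)² = 318.5000
r_1 = 75.7500 / 318.5000 = 0.238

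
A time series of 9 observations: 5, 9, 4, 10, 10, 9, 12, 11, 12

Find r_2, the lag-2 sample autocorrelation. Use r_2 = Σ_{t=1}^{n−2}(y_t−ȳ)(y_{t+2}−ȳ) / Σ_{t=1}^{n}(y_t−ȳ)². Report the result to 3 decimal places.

Mean ȳ = (5 + 9 + 4 + 10 + 10 + 9 + 12 + 11 + 12)/9 = 9.1111
Numerator Σ_{t=1}^{7}(y_t−ȳ)(y_{t+2}−ȳ) = 26.9753
Denominator Σ(y_t−ȳ)² = 64.8889
r_2 = 26.9753 / 64.8889 = 0.416

0.416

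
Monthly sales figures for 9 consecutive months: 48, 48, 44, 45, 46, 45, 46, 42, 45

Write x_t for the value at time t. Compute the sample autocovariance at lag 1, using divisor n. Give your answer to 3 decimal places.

Mean x̄ = (48 + 48 + 44 + 45 + 46 + 45 + 46 + 42 + 45)/9 = 45.4444
Σ_{t=1}^{8}(x_t−x̄)(x_{t+1}−x̄) = 2.3580
γ_1 = 2.3580 / 9 = 0.262

0.262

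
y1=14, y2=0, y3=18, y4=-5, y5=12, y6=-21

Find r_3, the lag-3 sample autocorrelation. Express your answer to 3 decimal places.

Mean ȳ = (14 + 0 + 18 − 5 + 12 − 21)/6 = 3.0000
Deviations from mean: 11.0000, -3.0000, 15.0000, -8.0000, 9.0000, -24.0000
Numerator Σ_{t=1}^{3}(y_t−ȳ)(y_{t+3}−ȳ) = -475.0000
Denominator Σ(y_t−ȳ)² = 1076.0000
r_3 = -475.0000 / 1076.0000 = -0.441

-0.441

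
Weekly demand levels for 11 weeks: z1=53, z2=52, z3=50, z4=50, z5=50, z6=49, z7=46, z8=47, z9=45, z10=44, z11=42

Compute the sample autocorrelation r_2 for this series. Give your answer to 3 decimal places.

Mean z̄ = (53 + 52 + 50 + 50 + 50 + 49 + 46 + 47 + 45 + 44 + 42)/11 = 48.0000
Numerator Σ_{t=1}^{9}(z_t−z̄)(z_{t+2}−z̄) = 47.0000
Denominator Σ(z_t−z̄)² = 120.0000
r_2 = 47.0000 / 120.0000 = 0.392

0.392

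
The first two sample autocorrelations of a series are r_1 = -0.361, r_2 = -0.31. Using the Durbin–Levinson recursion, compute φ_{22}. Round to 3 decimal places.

-0.506

φ_{22} = (r_2 − r_1²) / (1 − r_1²)
r_1² = (-0.361)² = 0.130321
Numerator = -0.31 − 0.1303 = -0.4403; denominator = 1 − 0.1303 = 0.8697
φ_{22} = -0.4403 / 0.8697 = -0.506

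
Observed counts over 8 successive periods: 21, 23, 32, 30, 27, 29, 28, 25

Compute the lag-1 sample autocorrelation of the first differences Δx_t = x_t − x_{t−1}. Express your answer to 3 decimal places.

-0.020

First differences Δx: 2, 9, -2, -3, 2, -1, -3
Mean of differences = 0.5714
Numerator Σ(Δx_t−Δx̄)(Δx_{t+1}−Δx̄) = -2.1837
Denominator Σ(Δx_t−Δx̄)² = 109.7143
r_1(Δx) = -2.1837 / 109.7143 = -0.020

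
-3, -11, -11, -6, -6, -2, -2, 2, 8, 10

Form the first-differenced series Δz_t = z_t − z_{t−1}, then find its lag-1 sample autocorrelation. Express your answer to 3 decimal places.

First differences Δz: -8, 0, 5, 0, 4, 0, 4, 6, 2
Mean of differences = 1.4444
Numerator Σ(Δz_t−Δz̄)(Δz_{t+1}−Δz̄) = 6.4691
Denominator Σ(Δz_t−Δz̄)² = 142.2222
r_1(Δz) = 6.4691 / 142.2222 = 0.045

0.045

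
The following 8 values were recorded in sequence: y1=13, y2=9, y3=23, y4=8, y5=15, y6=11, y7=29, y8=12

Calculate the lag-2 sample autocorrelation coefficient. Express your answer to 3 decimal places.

Mean ȳ = (13 + 9 + 23 + 8 + 15 + 11 + 29 + 12)/8 = 15.0000
Numerator Σ_{t=1}^{6}(y_t−ȳ)(y_{t+2}−ȳ) = 66.0000
Denominator Σ(y_t−ȳ)² = 374.0000
r_2 = 66.0000 / 374.0000 = 0.176

0.176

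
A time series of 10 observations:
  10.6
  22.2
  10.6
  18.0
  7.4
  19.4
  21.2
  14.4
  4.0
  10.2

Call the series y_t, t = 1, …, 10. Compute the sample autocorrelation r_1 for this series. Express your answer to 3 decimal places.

Mean ȳ = (10.6 + 22.2 + 10.6 + 18.0 + 7.4 + 19.4 + 21.2 + 14.4 + 4.0 + 10.2)/10 = 13.8000
Numerator Σ_{t=1}^{9}(y_t−ȳ)(y_{t+1}−ȳ) = -54.6400
Denominator Σ(y_t−ȳ)² = 345.1200
r_1 = -54.6400 / 345.1200 = -0.158

-0.158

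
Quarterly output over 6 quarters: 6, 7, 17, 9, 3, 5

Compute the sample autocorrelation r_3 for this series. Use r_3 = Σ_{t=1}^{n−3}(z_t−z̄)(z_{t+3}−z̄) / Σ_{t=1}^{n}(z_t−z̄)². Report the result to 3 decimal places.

-0.199

Mean z̄ = (6 + 7 + 17 + 9 + 3 + 5)/6 = 7.8333
Deviations from mean: -1.8333, -0.8333, 9.1667, 1.1667, -4.8333, -2.8333
Σ(z_t−z̄)(z_{t+3}−z̄) = (-2.1389) + (4.0278) + (-25.9722) = -24.0833
Denominator Σ(z_t−z̄)² = 120.8333
r_3 = -24.0833 / 120.8333 = -0.199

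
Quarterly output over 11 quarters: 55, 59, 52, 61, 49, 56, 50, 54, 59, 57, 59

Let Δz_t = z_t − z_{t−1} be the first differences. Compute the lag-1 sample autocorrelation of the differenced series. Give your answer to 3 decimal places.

First differences Δz: 4, -7, 9, -12, 7, -6, 4, 5, -2, 2
Mean of differences = 0.4000
Numerator Σ(Δz_t−Δz̄)(Δz_{t+1}−Δz̄) = -342.3600
Denominator Σ(Δz_t−Δz̄)² = 422.4000
r_1(Δz) = -342.3600 / 422.4000 = -0.811

-0.811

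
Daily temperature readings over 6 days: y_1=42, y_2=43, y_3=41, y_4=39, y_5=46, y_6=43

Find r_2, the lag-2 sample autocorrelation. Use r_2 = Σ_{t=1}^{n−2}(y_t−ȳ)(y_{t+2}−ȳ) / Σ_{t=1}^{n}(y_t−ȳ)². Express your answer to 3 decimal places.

-0.325

Mean ȳ = (42 + 43 + 41 + 39 + 46 + 43)/6 = 42.3333
Deviations from mean: -0.3333, 0.6667, -1.3333, -3.3333, 3.6667, 0.6667
Σ(y_t−ȳ)(y_{t+2}−ȳ) = (0.4444) + (-2.2222) + (-4.8889) + (-2.2222) = -8.8889
Denominator Σ(y_t−ȳ)² = 27.3333
r_2 = -8.8889 / 27.3333 = -0.325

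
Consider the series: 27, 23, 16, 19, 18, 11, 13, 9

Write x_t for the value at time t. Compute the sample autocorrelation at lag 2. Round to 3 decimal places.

0.128

Mean x̄ = (27 + 23 + 16 + 19 + 18 + 11 + 13 + 9)/8 = 17.0000
Σ(x_t−x̄)(x_{t+2}−x̄) = (-10.0000) + (12.0000) + (-1.0000) + (-12.0000) + (-4.0000) + (48.0000) = 33.0000
Denominator Σ(x_t−x̄)² = 258.0000
r_2 = 33.0000 / 258.0000 = 0.128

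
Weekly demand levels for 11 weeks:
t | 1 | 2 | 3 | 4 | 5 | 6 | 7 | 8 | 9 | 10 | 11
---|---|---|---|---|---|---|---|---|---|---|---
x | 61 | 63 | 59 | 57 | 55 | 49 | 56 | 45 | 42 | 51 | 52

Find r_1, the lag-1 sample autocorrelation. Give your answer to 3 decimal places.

0.556

Mean x̄ = (61 + 63 + 59 + 57 + 55 + 49 + 56 + 45 + 42 + 51 + 52)/11 = 53.6364
Numerator Σ_{t=1}^{10}(x_t−x̄)(x_{t+1}−x̄) = 239.5950
Denominator Σ(x_t−x̄)² = 430.5455
r_1 = 239.5950 / 430.5455 = 0.556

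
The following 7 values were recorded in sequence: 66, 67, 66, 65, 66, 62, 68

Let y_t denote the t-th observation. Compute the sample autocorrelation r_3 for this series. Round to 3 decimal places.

Mean ȳ = (66 + 67 + 66 + 65 + 66 + 62 + 68)/7 = 65.7143
Deviations from mean: 0.2857, 1.2857, 0.2857, -0.7143, 0.2857, -3.7143, 2.2857
Numerator Σ_{t=1}^{4}(y_t−ȳ)(y_{t+3}−ȳ) = -2.5306
Denominator Σ(y_t−ȳ)² = 21.4286
r_3 = -2.5306 / 21.4286 = -0.118

-0.118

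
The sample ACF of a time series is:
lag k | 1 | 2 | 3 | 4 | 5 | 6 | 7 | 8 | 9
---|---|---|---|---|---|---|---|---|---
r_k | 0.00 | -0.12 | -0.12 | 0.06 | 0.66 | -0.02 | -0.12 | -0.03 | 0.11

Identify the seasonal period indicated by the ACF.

5

The largest autocorrelation is r_5 = 0.66; the remaining lags stay at or below 0.11.
The dominant spike at lag 5 indicates a seasonal period of 5.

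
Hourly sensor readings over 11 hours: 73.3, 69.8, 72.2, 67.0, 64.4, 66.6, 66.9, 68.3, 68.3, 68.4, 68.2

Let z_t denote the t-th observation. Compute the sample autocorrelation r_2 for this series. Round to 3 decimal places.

Mean z̄ = (73.3 + 69.8 + 72.2 + 67.0 + 64.4 + 66.6 + 66.9 + 68.3 + 68.3 + 68.4 + 68.2)/11 = 68.4909
Numerator Σ_{t=1}^{9}(z_t−z̄)(z_{t+2}−z̄) = 10.7771
Denominator Σ(z_t−z̄)² = 63.8291
r_2 = 10.7771 / 63.8291 = 0.169

0.169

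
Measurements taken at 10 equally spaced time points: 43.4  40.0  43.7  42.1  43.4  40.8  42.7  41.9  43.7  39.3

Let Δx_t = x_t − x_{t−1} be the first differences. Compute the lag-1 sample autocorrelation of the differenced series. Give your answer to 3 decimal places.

-0.625

First differences Δx: -3.4, 3.7, -1.6, 1.3, -2.6, 1.9, -0.8, 1.8, -4.4
Mean of differences = -0.4556
Numerator Σ(Δx_t−Δx̄)(Δx_{t+1}−Δx̄) = -38.3020
Denominator Σ(Δx_t−Δx̄)² = 61.2422
r_1(Δx) = -38.3020 / 61.2422 = -0.625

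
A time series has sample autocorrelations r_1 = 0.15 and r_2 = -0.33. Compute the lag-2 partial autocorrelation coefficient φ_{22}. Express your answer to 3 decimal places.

φ_{22} = (r_2 − r_1²) / (1 − r_1²)
r_1² = (0.15)² = 0.0225
Numerator = -0.33 − 0.0225 = -0.3525; denominator = 1 − 0.0225 = 0.9775
φ_{22} = -0.3525 / 0.9775 = -0.361

-0.361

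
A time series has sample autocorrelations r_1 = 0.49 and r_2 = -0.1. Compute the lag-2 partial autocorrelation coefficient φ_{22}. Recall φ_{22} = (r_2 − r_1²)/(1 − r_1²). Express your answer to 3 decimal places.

-0.448

φ_{22} = (r_2 − r_1²) / (1 − r_1²)
r_1² = (0.49)² = 0.2401
Numerator = -0.1 − 0.2401 = -0.3401; denominator = 1 − 0.2401 = 0.7599
φ_{22} = -0.3401 / 0.7599 = -0.448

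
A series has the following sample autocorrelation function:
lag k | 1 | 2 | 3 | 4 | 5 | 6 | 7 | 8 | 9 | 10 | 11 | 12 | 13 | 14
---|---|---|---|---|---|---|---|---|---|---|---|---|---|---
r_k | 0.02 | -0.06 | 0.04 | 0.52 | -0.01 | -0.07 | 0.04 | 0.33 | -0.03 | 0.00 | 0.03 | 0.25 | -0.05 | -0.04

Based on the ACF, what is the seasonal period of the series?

The largest autocorrelation is r_4 = 0.52, with weaker echoes at lags 8 (0.33) and 12 (0.25); the remaining lags stay at or below 0.04.
The dominant spike at lag 4 indicates a seasonal period of 4.

4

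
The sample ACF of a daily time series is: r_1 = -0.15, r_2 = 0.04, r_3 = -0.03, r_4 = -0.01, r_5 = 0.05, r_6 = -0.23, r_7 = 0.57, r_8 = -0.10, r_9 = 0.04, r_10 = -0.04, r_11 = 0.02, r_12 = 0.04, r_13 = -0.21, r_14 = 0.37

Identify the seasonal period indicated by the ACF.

The largest autocorrelation is r_7 = 0.57, with a weaker echo at lag 14 (0.37); the remaining lags stay at or below 0.05.
The dominant spike at lag 7 indicates a seasonal period of 7.

7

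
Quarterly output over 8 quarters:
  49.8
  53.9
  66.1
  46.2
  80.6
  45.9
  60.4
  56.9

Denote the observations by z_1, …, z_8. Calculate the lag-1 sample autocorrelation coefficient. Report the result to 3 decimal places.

Mean z̄ = (49.8 + 53.9 + 66.1 + 46.2 + 80.6 + 45.9 + 60.4 + 56.9)/8 = 57.4750
Deviations from mean: -7.6750, -3.5750, 8.6250, -11.2750, 23.1250, -11.5750, 2.9250, -0.5750
Σ(z_t−z̄)(z_{t+1}−z̄) = (27.4381) + (-30.8344) + (-97.2469) + (-260.7344) + (-267.6719) + (-33.8569) + (-1.6819) = -664.5881
Denominator Σ(z_t−z̄)² = 950.8350
r_1 = -664.5881 / 950.8350 = -0.699

-0.699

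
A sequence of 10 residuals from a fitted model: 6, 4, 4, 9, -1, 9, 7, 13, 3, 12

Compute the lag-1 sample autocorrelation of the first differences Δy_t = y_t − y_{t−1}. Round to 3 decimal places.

First differences Δy: -2, 0, 5, -10, 10, -2, 6, -10, 9
Mean of differences = 0.6667
Numerator Σ(Δy_t−Δȳ)(Δy_{t+1}−Δȳ) = -331.7778
Denominator Σ(Δy_t−Δȳ)² = 446.0000
r_1(Δy) = -331.7778 / 446.0000 = -0.744

-0.744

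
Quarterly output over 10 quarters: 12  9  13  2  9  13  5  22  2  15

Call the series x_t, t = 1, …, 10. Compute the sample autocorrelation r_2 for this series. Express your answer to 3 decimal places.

0.368

Mean x̄ = (12 + 9 + 13 + 2 + 9 + 13 + 5 + 22 + 2 + 15)/10 = 10.2000
Numerator Σ_{t=1}^{8}(x_t−x̄)(x_{t+2}−x̄) = 127.1200
Denominator Σ(x_t−x̄)² = 345.6000
r_2 = 127.1200 / 345.6000 = 0.368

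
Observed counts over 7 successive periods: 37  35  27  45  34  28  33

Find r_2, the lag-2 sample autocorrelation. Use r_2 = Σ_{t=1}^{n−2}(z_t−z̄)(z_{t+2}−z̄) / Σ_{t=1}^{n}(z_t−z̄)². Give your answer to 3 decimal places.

-0.353

Mean z̄ = (37 + 35 + 27 + 45 + 34 + 28 + 33)/7 = 34.1429
Deviations from mean: 2.8571, 0.8571, -7.1429, 10.8571, -0.1429, -6.1429, -1.1429
Σ(z_t−z̄)(z_{t+2}−z̄) = (-20.4082) + (9.3061) + (1.0204) + (-66.6939) + (0.1633) = -76.6122
Denominator Σ(z_t−z̄)² = 216.8571
r_2 = -76.6122 / 216.8571 = -0.353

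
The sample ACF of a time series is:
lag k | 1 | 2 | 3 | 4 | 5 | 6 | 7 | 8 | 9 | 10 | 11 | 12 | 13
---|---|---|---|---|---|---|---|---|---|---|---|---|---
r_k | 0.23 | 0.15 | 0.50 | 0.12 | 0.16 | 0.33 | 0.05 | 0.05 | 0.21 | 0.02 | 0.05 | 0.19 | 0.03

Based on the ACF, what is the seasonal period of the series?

The largest autocorrelation is r_3 = 0.50, with a weaker echo at lag 6 (0.33); the remaining lags stay at or below 0.23. The elevated value at lag 1 (0.23), dropping to 0.15 at lag 2, reflects decaying short-term dependence rather than seasonality.
The dominant spike at lag 3 indicates a seasonal period of 3.

3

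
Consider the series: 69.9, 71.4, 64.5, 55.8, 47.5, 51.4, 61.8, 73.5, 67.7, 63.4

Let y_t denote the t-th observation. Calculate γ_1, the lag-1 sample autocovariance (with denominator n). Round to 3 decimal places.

Mean ȳ = (69.9 + 71.4 + 64.5 + 55.8 + 47.5 + 51.4 + 61.8 + 73.5 + 67.7 + 63.4)/10 = 62.6900
Σ_{t=1}^{9}(y_t−ȳ)(y_{t+1}−ȳ) = 400.3899
γ_1 = 400.3899 / 10 = 40.039

40.039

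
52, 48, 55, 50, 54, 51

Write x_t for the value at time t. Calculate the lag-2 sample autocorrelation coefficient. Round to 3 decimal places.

Mean x̄ = (52 + 48 + 55 + 50 + 54 + 51)/6 = 51.6667
Deviations from mean: 0.3333, -3.6667, 3.3333, -1.6667, 2.3333, -0.6667
Numerator Σ_{t=1}^{4}(x_t−x̄)(x_{t+2}−x̄) = 16.1111
Denominator Σ(x_t−x̄)² = 33.3333
r_2 = 16.1111 / 33.3333 = 0.483

0.483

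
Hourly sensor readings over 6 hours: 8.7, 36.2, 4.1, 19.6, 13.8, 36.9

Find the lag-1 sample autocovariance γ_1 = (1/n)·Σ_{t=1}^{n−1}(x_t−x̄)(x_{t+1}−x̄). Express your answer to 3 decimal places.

Mean x̄ = (8.7 + 36.2 + 4.1 + 19.6 + 13.8 + 36.9)/6 = 19.8833
Σ_{t=1}^{5}(x_t−x̄)(x_{t+1}−x̄) = -537.3286
γ_1 = -537.3286 / 6 = -89.555

-89.555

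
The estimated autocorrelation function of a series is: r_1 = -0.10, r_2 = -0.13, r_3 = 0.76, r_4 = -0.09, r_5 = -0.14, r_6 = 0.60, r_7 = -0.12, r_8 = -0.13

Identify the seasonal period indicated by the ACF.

3

The largest autocorrelation is r_3 = 0.76, with a weaker echo at lag 6 (0.60); the remaining lags stay at or below -0.09.
The dominant spike at lag 3 indicates a seasonal period of 3.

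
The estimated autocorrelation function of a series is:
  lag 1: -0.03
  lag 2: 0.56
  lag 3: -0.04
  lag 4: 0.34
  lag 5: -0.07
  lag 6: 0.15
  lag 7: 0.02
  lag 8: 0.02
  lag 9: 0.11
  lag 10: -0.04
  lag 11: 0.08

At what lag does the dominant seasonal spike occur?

2

The largest autocorrelation is r_2 = 0.56, with weaker echoes at lags 4 (0.34) and 6 (0.15); the remaining lags stay at or below 0.11.
The dominant spike at lag 2 indicates a seasonal period of 2.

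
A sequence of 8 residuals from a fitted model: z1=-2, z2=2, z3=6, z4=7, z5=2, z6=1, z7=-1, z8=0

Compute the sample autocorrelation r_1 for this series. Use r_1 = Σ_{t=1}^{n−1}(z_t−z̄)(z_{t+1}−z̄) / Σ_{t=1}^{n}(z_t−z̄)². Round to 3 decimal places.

Mean z̄ = (-2 + 2 + 6 + 7 + 2 + 1 − 1 + 0)/8 = 1.8750
Numerator Σ_{t=1}^{7}(z_t−z̄)(z_{t+1}−z̄) = 29.6094
Denominator Σ(z_t−z̄)² = 70.8750
r_1 = 29.6094 / 70.8750 = 0.418

0.418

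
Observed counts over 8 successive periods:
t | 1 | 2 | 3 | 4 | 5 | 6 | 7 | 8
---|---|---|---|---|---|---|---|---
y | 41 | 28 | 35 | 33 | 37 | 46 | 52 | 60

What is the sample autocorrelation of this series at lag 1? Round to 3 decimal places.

Mean ȳ = (41 + 28 + 35 + 33 + 37 + 46 + 52 + 60)/8 = 41.5000
Deviations from mean: -0.5000, -13.5000, -6.5000, -8.5000, -4.5000, 4.5000, 10.5000, 18.5000
Numerator Σ_{t=1}^{7}(y_t−ȳ)(y_{t+1}−ȳ) = 409.2500
Denominator Σ(y_t−ȳ)² = 790.0000
r_1 = 409.2500 / 790.0000 = 0.518

0.518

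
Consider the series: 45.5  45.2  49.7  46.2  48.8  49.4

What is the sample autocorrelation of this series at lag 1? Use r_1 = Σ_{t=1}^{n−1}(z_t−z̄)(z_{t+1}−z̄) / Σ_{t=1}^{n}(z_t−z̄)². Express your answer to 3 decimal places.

Mean z̄ = (45.5 + 45.2 + 49.7 + 46.2 + 48.8 + 49.4)/6 = 47.4667
Deviations from mean: -1.9667, -2.2667, 2.2333, -1.2667, 1.3333, 1.9333
Numerator Σ_{t=1}^{5}(z_t−z̄)(z_{t+1}−z̄) = -2.5444
Denominator Σ(z_t−z̄)² = 21.1133
r_1 = -2.5444 / 21.1133 = -0.121

-0.121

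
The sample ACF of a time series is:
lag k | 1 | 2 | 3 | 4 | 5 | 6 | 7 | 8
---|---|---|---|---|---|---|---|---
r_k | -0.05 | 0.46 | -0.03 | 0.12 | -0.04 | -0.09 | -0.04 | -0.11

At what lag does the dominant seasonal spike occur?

2

The largest autocorrelation is r_2 = 0.46; the remaining lags stay at or below 0.12.
The dominant spike at lag 2 indicates a seasonal period of 2.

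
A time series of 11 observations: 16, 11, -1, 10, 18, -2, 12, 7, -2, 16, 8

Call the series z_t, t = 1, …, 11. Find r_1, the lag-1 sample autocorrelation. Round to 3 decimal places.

-0.398

Mean z̄ = (16 + 11 − 1 + 10 + 18 − 2 + 12 + 7 − 2 + 16 + 8)/11 = 8.4545
Numerator Σ_{t=1}^{10}(z_t−z̄)(z_{t+1}−z̄) = -213.8430
Denominator Σ(z_t−z̄)² = 536.7273
r_1 = -213.8430 / 536.7273 = -0.398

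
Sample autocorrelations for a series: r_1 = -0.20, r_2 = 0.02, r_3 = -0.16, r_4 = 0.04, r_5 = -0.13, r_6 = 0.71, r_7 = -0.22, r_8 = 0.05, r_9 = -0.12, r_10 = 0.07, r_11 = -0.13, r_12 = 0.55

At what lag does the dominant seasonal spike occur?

The largest autocorrelation is r_6 = 0.71, with a weaker echo at lag 12 (0.55); the remaining lags stay at or below 0.07.
The dominant spike at lag 6 indicates a seasonal period of 6.

6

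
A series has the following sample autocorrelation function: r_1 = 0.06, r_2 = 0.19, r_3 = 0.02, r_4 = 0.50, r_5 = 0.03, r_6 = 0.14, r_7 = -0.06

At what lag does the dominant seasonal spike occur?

4

The largest autocorrelation is r_4 = 0.50; the remaining lags stay at or below 0.19.
The dominant spike at lag 4 indicates a seasonal period of 4.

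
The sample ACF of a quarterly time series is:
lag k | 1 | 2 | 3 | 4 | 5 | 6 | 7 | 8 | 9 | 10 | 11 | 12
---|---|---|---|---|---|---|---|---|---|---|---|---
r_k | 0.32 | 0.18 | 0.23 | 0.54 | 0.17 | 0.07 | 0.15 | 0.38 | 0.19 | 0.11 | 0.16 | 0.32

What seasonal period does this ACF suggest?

4

The largest autocorrelation is r_4 = 0.54, with a weaker echo at lag 8 (0.38); the remaining lags stay at or below 0.32. The elevated value at lag 1 (0.32), dropping to 0.18 at lag 2, reflects decaying short-term dependence rather than seasonality.
The dominant spike at lag 4 indicates a seasonal period of 4.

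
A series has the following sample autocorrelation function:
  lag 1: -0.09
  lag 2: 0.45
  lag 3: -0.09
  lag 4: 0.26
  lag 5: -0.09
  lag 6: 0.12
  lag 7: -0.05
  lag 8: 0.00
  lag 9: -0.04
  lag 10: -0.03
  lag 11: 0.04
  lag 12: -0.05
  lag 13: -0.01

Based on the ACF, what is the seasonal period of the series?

The largest autocorrelation is r_2 = 0.45, with a weaker echo at lag 4 (0.26); the remaining lags stay at or below 0.12.
The dominant spike at lag 2 indicates a seasonal period of 2.

2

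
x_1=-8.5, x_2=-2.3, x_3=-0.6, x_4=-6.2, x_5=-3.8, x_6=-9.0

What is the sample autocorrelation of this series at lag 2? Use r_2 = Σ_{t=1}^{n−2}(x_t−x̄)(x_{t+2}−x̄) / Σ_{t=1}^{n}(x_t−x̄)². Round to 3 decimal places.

-0.145

Mean x̄ = (-8.5 − 2.3 − 0.6 − 6.2 − 3.8 − 9.0)/6 = -5.0667
Σ(x_t−x̄)(x_{t+2}−x̄) = (-15.3356) + (-3.1356) + (5.6578) + (4.4578) = -8.3556
Denominator Σ(x_t−x̄)² = 57.7533
r_2 = -8.3556 / 57.7533 = -0.145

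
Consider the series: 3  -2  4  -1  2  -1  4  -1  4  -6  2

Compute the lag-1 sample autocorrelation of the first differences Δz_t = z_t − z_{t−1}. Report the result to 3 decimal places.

First differences Δz: -5, 6, -5, 3, -3, 5, -5, 5, -10, 8
Mean of differences = -0.1000
Numerator Σ(Δz_t−Δz̄)(Δz_{t+1}−Δz̄) = -279.4100
Denominator Σ(Δz_t−Δz̄)² = 342.9000
r_1(Δz) = -279.4100 / 342.9000 = -0.815

-0.815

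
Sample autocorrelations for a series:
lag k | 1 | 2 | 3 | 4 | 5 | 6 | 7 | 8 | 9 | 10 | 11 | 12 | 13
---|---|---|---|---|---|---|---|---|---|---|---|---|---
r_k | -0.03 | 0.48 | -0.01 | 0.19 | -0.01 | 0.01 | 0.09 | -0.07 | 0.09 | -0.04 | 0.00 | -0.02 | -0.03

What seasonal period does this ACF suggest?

2

The largest autocorrelation is r_2 = 0.48, with a weaker echo at lag 4 (0.19); the remaining lags stay at or below 0.09.
The dominant spike at lag 2 indicates a seasonal period of 2.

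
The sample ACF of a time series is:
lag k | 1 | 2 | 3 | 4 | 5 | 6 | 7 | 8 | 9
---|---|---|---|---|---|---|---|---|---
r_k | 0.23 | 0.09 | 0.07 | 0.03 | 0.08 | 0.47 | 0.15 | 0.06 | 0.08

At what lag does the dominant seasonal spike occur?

The largest autocorrelation is r_6 = 0.47; the remaining lags stay at or below 0.23. The elevated value at lag 1 (0.23), dropping to 0.09 at lag 2, reflects decaying short-term dependence rather than seasonality.
The dominant spike at lag 6 indicates a seasonal period of 6.

6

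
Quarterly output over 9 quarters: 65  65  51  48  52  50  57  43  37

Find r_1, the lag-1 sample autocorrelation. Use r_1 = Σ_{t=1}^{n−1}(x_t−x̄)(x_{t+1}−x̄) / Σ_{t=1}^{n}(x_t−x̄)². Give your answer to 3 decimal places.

Mean x̄ = (65 + 65 + 51 + 48 + 52 + 50 + 57 + 43 + 37)/9 = 52.0000
Numerator Σ_{t=1}^{8}(x_t−x̄)(x_{t+1}−x̄) = 240.0000
Denominator Σ(x_t−x̄)² = 690.0000
r_1 = 240.0000 / 690.0000 = 0.348

0.348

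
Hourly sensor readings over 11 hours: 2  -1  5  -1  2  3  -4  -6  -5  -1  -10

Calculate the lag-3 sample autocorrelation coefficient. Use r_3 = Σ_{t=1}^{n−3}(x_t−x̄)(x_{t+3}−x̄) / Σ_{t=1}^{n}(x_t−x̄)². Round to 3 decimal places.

Mean x̄ = (2 − 1 + 5 − 1 + 2 + 3 − 4 − 6 − 5 − 1 − 10)/11 = -1.4545
Numerator Σ_{t=1}^{8}(x_t−x̄)(x_{t+3}−x̄) = 36.9256
Denominator Σ(x_t−x̄)² = 198.7273
r_3 = 36.9256 / 198.7273 = 0.186

0.186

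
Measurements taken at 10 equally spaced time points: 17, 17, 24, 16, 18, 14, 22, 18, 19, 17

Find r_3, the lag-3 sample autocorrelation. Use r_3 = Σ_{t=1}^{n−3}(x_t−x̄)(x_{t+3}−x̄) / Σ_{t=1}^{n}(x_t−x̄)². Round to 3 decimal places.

Mean x̄ = (17 + 17 + 24 + 16 + 18 + 14 + 22 + 18 + 19 + 17)/10 = 18.2000
Numerator Σ_{t=1}^{7}(x_t−x̄)(x_{t+3}−x̄) = -37.7200
Denominator Σ(x_t−x̄)² = 75.6000
r_3 = -37.7200 / 75.6000 = -0.499

-0.499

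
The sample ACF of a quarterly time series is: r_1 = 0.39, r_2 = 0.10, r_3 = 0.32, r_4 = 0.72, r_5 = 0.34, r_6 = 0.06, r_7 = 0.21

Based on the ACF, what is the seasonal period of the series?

The largest autocorrelation is r_4 = 0.72; the remaining lags stay at or below 0.39. The elevated value at lag 1 (0.39), dropping to 0.10 at lag 2, reflects decaying short-term dependence rather than seasonality.
The dominant spike at lag 4 indicates a seasonal period of 4.

4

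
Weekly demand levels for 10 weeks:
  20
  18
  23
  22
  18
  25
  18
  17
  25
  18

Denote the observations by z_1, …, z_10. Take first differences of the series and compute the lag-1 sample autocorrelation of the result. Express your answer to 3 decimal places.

First differences Δz: -2, 5, -1, -4, 7, -7, -1, 8, -7
Mean of differences = -0.2222
Numerator Σ(Δz_t−Δz̄)(Δz_{t+1}−Δz̄) = -143.4938
Denominator Σ(Δz_t−Δz̄)² = 257.5556
r_1(Δz) = -143.4938 / 257.5556 = -0.557

-0.557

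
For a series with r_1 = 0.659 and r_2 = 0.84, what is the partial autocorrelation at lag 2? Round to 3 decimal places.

φ_{22} = (r_2 − r_1²) / (1 − r_1²)
r_1² = (0.659)² = 0.434281
Numerator = 0.84 − 0.4343 = 0.4057; denominator = 1 − 0.4343 = 0.5657
φ_{22} = 0.4057 / 0.5657 = 0.717

0.717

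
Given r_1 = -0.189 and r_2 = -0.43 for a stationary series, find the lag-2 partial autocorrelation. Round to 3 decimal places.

φ_{22} = (r_2 − r_1²) / (1 − r_1²)
r_1² = (-0.189)² = 0.035721
Numerator = -0.43 − 0.0357 = -0.4657; denominator = 1 − 0.0357 = 0.9643
φ_{22} = -0.4657 / 0.9643 = -0.483

-0.483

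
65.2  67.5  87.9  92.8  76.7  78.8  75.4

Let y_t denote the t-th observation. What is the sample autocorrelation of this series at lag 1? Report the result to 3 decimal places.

Mean ȳ = (65.2 + 67.5 + 87.9 + 92.8 + 76.7 + 78.8 + 75.4)/7 = 77.7571
Numerator Σ_{t=1}^{6}(y_t−ȳ)(y_{t+1}−ȳ) = 157.8782
Denominator Σ(y_t−ȳ)² = 599.8171
r_1 = 157.8782 / 599.8171 = 0.263

0.263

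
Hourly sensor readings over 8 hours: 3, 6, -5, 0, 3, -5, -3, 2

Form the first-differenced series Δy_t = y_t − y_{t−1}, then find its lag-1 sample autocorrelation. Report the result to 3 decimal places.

-0.406

First differences Δy: 3, -11, 5, 3, -8, 2, 5
Mean of differences = -0.1429
Numerator Σ(Δy_t−Δȳ)(Δy_{t+1}−Δȳ) = -104.3061
Denominator Σ(Δy_t−Δȳ)² = 256.8571
r_1(Δy) = -104.3061 / 256.8571 = -0.406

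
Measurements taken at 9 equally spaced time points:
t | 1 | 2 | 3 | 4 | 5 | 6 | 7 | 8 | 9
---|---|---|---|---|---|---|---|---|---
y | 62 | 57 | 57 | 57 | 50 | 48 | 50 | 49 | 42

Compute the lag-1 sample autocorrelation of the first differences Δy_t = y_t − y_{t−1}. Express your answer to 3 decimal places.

-0.137

First differences Δy: -5, 0, 0, -7, -2, 2, -1, -7
Mean of differences = -2.5000
Numerator Σ(Δy_t−Δȳ)(Δy_{t+1}−Δȳ) = -11.2500
Denominator Σ(Δy_t−Δȳ)² = 82.0000
r_1(Δy) = -11.2500 / 82.0000 = -0.137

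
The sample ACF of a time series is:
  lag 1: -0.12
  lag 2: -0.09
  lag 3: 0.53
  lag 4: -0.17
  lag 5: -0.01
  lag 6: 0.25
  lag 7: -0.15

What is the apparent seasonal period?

The largest autocorrelation is r_3 = 0.53, with a weaker echo at lag 6 (0.25); the remaining lags stay at or below -0.01.
The dominant spike at lag 3 indicates a seasonal period of 3.

3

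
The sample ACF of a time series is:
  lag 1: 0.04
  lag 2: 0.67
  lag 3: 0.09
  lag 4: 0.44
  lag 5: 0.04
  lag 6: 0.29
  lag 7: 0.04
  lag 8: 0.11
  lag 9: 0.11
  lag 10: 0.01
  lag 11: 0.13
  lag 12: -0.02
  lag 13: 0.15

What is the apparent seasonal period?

2

The largest autocorrelation is r_2 = 0.67, with weaker echoes at lags 4 (0.44) and 6 (0.29); the remaining lags stay at or below 0.15.
The dominant spike at lag 2 indicates a seasonal period of 2.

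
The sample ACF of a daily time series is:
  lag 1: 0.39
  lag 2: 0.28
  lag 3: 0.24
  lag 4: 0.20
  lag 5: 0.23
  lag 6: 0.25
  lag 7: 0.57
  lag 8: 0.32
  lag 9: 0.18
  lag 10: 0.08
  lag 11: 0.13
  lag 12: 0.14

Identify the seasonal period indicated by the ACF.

The largest autocorrelation is r_7 = 0.57; the remaining lags stay at or below 0.39. The elevated value at lag 1 (0.39), dropping to 0.28 at lag 2, reflects decaying short-term dependence rather than seasonality.
The dominant spike at lag 7 indicates a seasonal period of 7.

7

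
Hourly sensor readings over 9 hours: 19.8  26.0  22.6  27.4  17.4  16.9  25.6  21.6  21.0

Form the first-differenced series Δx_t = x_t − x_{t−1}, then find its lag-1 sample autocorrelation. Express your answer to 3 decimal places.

-0.439

First differences Δx: 6.2, -3.4, 4.8, -10.0, -0.5, 8.7, -4.0, -0.6
Mean of differences = 0.1500
Numerator Σ(Δx_t−Δx̄)(Δx_{t+1}−Δx̄) = -116.5125
Denominator Σ(Δx_t−Δx̄)² = 265.1600
r_1(Δx) = -116.5125 / 265.1600 = -0.439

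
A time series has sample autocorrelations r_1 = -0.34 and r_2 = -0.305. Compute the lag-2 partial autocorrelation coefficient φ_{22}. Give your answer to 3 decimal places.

φ_{22} = (r_2 − r_1²) / (1 − r_1²)
r_1² = (-0.34)² = 0.1156
Numerator = -0.305 − 0.1156 = -0.4206; denominator = 1 − 0.1156 = 0.8844
φ_{22} = -0.4206 / 0.8844 = -0.476

-0.476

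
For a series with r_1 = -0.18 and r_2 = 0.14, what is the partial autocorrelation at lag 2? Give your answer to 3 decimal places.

φ_{22} = (r_2 − r_1²) / (1 − r_1²)
r_1² = (-0.18)² = 0.0324
Numerator = 0.14 − 0.0324 = 0.1076; denominator = 1 − 0.0324 = 0.9676
φ_{22} = 0.1076 / 0.9676 = 0.111

0.111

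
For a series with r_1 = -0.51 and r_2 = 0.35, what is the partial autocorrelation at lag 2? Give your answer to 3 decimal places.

φ_{22} = (r_2 − r_1²) / (1 − r_1²)
r_1² = (-0.51)² = 0.2601
Numerator = 0.35 − 0.2601 = 0.0899; denominator = 1 − 0.2601 = 0.7399
φ_{22} = 0.0899 / 0.7399 = 0.122

0.122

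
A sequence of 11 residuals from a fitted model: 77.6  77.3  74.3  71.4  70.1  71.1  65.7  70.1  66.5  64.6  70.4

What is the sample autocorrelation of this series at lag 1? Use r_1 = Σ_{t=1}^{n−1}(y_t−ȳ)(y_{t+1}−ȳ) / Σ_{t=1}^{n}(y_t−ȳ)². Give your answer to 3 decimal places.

Mean ȳ = (77.6 + 77.3 + 74.3 + 71.4 + 70.1 + 71.1 + 65.7 + 70.1 + 66.5 + 64.6 + 70.4)/11 = 70.8273
Numerator Σ_{t=1}^{10}(y_t−ȳ)(y_{t+1}−ȳ) = 102.7756
Denominator Σ(y_t−ȳ)² = 185.2618
r_1 = 102.7756 / 185.2618 = 0.555

0.555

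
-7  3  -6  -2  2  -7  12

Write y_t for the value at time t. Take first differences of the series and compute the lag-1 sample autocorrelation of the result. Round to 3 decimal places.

-0.497

First differences Δy: 10, -9, 4, 4, -9, 19
Mean of differences = 3.1667
Numerator Σ(Δy_t−Δȳ)(Δy_{t+1}−Δȳ) = -295.3611
Denominator Σ(Δy_t−Δȳ)² = 594.8333
r_1(Δy) = -295.3611 / 594.8333 = -0.497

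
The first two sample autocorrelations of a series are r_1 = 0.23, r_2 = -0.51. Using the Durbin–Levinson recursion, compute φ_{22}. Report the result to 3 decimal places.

-0.594

φ_{22} = (r_2 − r_1²) / (1 − r_1²)
r_1² = (0.23)² = 0.0529
Numerator = -0.51 − 0.0529 = -0.5629; denominator = 1 − 0.0529 = 0.9471
φ_{22} = -0.5629 / 0.9471 = -0.594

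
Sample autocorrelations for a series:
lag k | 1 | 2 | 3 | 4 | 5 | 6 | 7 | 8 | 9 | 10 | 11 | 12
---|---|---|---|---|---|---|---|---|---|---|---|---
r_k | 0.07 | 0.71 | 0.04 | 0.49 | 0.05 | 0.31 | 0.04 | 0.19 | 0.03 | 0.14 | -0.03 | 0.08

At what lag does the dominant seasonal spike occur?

The largest autocorrelation is r_2 = 0.71, with weaker echoes at lags 4 (0.49), 6 (0.31) and 8 (0.19); the remaining lags stay at or below 0.14.
The dominant spike at lag 2 indicates a seasonal period of 2.

2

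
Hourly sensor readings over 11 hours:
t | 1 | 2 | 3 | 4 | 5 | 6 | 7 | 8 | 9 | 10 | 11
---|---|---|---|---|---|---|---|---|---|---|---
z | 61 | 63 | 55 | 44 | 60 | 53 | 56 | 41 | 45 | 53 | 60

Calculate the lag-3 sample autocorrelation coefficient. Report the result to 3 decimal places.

-0.341

Mean z̄ = (61 + 63 + 55 + 44 + 60 + 53 + 56 + 41 + 45 + 53 + 60)/11 = 53.7273
Numerator Σ_{t=1}^{8}(z_t−z̄)(z_{t+3}−z̄) = -190.5868
Denominator Σ(z_t−z̄)² = 558.1818
r_3 = -190.5868 / 558.1818 = -0.341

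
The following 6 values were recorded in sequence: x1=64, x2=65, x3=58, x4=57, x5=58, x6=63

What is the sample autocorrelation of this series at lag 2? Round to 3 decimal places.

-0.401

Mean x̄ = (64 + 65 + 58 + 57 + 58 + 63)/6 = 60.8333
Numerator Σ_{t=1}^{4}(x_t−x̄)(x_{t+2}−x̄) = -25.2222
Denominator Σ(x_t−x̄)² = 62.8333
r_2 = -25.2222 / 62.8333 = -0.401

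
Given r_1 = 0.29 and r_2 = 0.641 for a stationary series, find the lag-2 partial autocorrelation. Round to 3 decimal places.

0.608

φ_{22} = (r_2 − r_1²) / (1 − r_1²)
r_1² = (0.29)² = 0.0841
Numerator = 0.641 − 0.0841 = 0.5569; denominator = 1 − 0.0841 = 0.9159
φ_{22} = 0.5569 / 0.9159 = 0.608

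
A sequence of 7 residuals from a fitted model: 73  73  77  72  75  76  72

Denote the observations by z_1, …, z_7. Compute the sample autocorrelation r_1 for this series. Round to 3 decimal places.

-0.500

Mean z̄ = (73 + 73 + 77 + 72 + 75 + 76 + 72)/7 = 74.0000
Deviations from mean: -1.0000, -1.0000, 3.0000, -2.0000, 1.0000, 2.0000, -2.0000
Numerator Σ_{t=1}^{6}(z_t−z̄)(z_{t+1}−z̄) = -12.0000
Denominator Σ(z_t−z̄)² = 24.0000
r_1 = -12.0000 / 24.0000 = -0.500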